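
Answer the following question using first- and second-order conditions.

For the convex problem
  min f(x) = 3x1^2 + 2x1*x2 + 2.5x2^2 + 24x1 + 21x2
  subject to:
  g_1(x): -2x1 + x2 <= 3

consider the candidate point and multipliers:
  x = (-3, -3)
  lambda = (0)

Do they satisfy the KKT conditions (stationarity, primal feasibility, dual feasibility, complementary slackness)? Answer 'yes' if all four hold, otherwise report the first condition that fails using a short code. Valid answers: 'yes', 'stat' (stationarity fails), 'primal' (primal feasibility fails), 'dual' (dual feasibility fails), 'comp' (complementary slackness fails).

Gradient of f: grad f(x) = Q x + c = (0, 0)
Constraint values g_i(x) = a_i^T x - b_i:
  g_1((-3, -3)) = 0
Stationarity residual: grad f(x) + sum_i lambda_i a_i = (0, 0)
  -> stationarity OK
Primal feasibility (all g_i <= 0): OK
Dual feasibility (all lambda_i >= 0): OK
Complementary slackness (lambda_i * g_i(x) = 0 for all i): OK

Verdict: yes, KKT holds.

yes


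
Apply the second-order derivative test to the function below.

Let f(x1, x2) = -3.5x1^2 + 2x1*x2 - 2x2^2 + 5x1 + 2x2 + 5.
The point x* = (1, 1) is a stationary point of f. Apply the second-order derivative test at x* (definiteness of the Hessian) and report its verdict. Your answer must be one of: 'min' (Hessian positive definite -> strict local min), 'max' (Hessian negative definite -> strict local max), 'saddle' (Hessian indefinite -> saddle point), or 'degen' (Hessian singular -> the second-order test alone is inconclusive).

Compute the Hessian H = grad^2 f:
  H = [[-7, 2], [2, -4]]
Verify stationarity: grad f(x*) = H x* + g = (0, 0).
Eigenvalues of H: -8, -3.
Both eigenvalues < 0, so H is negative definite -> x* is a strict local max.

max


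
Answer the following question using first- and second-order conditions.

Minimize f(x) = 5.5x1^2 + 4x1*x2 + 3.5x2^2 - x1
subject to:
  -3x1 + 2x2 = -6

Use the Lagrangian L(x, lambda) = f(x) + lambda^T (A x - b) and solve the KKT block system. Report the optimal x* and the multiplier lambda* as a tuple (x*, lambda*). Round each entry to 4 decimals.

Form the Lagrangian:
  L(x, lambda) = (1/2) x^T Q x + c^T x + lambda^T (A x - b)
Stationarity (grad_x L = 0): Q x + c + A^T lambda = 0.
Primal feasibility: A x = b.

This gives the KKT block system:
  [ Q   A^T ] [ x     ]   [-c ]
  [ A    0  ] [ lambda ] = [ b ]

Solving the linear system:
  x*      = (1.1484, -1.2774)
  lambda* = (2.1742)
  f(x*)   = 5.9484

x* = (1.1484, -1.2774), lambda* = (2.1742)


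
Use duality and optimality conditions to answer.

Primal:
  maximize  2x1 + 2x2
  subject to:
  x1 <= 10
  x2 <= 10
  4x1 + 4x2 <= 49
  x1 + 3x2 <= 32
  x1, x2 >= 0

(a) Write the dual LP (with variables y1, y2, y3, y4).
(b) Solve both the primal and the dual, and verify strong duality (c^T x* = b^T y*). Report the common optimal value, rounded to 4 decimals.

The standard primal-dual pair for 'max c^T x s.t. A x <= b, x >= 0' is:
  Dual:  min b^T y  s.t.  A^T y >= c,  y >= 0.

So the dual LP is:
  minimize  10y1 + 10y2 + 49y3 + 32y4
  subject to:
    y1 + 4y3 + y4 >= 2
    y2 + 4y3 + 3y4 >= 2
    y1, y2, y3, y4 >= 0

Solving the primal: x* = (10, 2.25).
  primal value c^T x* = 24.5.
Solving the dual: y* = (0, 0, 0.5, 0).
  dual value b^T y* = 24.5.
Strong duality: c^T x* = b^T y*. Confirmed.

24.5


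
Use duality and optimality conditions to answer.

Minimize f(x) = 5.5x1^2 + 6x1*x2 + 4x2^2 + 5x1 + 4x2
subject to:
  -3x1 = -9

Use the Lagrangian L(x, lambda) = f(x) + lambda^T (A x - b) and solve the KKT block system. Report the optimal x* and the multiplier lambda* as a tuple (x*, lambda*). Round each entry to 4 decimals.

Form the Lagrangian:
  L(x, lambda) = (1/2) x^T Q x + c^T x + lambda^T (A x - b)
Stationarity (grad_x L = 0): Q x + c + A^T lambda = 0.
Primal feasibility: A x = b.

This gives the KKT block system:
  [ Q   A^T ] [ x     ]   [-c ]
  [ A    0  ] [ lambda ] = [ b ]

Solving the linear system:
  x*      = (3, -2.75)
  lambda* = (7.1667)
  f(x*)   = 34.25

x* = (3, -2.75), lambda* = (7.1667)


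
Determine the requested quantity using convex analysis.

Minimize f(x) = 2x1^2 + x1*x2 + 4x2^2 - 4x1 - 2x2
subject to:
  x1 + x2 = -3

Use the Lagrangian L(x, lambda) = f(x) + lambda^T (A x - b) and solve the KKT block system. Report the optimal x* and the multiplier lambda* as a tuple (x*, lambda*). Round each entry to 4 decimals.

Form the Lagrangian:
  L(x, lambda) = (1/2) x^T Q x + c^T x + lambda^T (A x - b)
Stationarity (grad_x L = 0): Q x + c + A^T lambda = 0.
Primal feasibility: A x = b.

This gives the KKT block system:
  [ Q   A^T ] [ x     ]   [-c ]
  [ A    0  ] [ lambda ] = [ b ]

Solving the linear system:
  x*      = (-1.9, -1.1)
  lambda* = (12.7)
  f(x*)   = 23.95

x* = (-1.9, -1.1), lambda* = (12.7)


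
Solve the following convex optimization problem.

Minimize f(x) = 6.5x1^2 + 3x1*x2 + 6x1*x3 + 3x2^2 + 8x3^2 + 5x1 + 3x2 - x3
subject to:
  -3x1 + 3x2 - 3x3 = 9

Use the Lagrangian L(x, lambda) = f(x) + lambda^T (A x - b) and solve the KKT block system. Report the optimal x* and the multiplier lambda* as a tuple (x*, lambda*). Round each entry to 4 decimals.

Form the Lagrangian:
  L(x, lambda) = (1/2) x^T Q x + c^T x + lambda^T (A x - b)
Stationarity (grad_x L = 0): Q x + c + A^T lambda = 0.
Primal feasibility: A x = b.

This gives the KKT block system:
  [ Q   A^T ] [ x     ]   [-c ]
  [ A    0  ] [ lambda ] = [ b ]

Solving the linear system:
  x*      = (-1.4462, 1.6308, 0.0769)
  lambda* = (-2.8154)
  f(x*)   = 11.4615

x* = (-1.4462, 1.6308, 0.0769), lambda* = (-2.8154)


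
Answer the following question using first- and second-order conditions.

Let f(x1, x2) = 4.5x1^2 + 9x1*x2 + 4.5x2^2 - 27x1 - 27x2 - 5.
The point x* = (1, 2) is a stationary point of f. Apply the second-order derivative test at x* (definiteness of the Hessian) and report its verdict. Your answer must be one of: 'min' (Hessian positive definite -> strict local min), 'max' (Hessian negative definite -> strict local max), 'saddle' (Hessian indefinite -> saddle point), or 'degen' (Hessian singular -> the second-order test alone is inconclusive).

Compute the Hessian H = grad^2 f:
  H = [[9, 9], [9, 9]]
Verify stationarity: grad f(x*) = H x* + g = (0, 0).
Eigenvalues of H: 0, 18.
H has a zero eigenvalue (singular; positive semidefinite but not definite), so H is neither positive definite, negative definite, nor indefinite. The second-order test alone is inconclusive -> degen.
(Indeed, f is constant along the null direction of H through x*, so x* is not a strict local extremum.)

degen


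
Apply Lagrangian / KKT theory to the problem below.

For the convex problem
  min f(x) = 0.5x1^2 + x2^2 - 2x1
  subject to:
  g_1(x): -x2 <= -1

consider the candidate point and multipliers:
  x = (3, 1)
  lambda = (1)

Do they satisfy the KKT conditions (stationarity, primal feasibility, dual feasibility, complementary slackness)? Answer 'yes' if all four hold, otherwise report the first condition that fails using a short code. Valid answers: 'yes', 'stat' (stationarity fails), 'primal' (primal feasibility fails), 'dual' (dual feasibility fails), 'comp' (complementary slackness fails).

Gradient of f: grad f(x) = Q x + c = (1, 2)
Constraint values g_i(x) = a_i^T x - b_i:
  g_1((3, 1)) = 0
Stationarity residual: grad f(x) + sum_i lambda_i a_i = (1, 1)
  -> stationarity FAILS
Primal feasibility (all g_i <= 0): OK
Dual feasibility (all lambda_i >= 0): OK
Complementary slackness (lambda_i * g_i(x) = 0 for all i): OK

Verdict: the first failing condition is stationarity -> stat.

stat


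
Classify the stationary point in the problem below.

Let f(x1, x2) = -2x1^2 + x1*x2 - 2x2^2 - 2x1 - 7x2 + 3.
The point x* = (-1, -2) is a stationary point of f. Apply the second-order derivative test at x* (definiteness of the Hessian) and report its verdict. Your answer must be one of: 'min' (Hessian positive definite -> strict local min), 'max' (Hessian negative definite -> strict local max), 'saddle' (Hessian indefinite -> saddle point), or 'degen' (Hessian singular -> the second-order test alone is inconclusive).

Compute the Hessian H = grad^2 f:
  H = [[-4, 1], [1, -4]]
Verify stationarity: grad f(x*) = H x* + g = (0, 0).
Eigenvalues of H: -5, -3.
Both eigenvalues < 0, so H is negative definite -> x* is a strict local max.

max


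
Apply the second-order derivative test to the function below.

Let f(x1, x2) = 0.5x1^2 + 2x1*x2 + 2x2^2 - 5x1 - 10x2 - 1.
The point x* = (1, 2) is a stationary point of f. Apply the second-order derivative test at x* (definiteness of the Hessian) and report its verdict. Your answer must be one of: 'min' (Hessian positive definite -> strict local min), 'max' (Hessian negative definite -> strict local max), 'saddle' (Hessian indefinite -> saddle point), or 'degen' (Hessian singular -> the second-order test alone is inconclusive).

Compute the Hessian H = grad^2 f:
  H = [[1, 2], [2, 4]]
Verify stationarity: grad f(x*) = H x* + g = (0, 0).
Eigenvalues of H: 0, 5.
H has a zero eigenvalue (singular; positive semidefinite but not definite), so H is neither positive definite, negative definite, nor indefinite. The second-order test alone is inconclusive -> degen.
(Indeed, f is constant along the null direction of H through x*, so x* is not a strict local extremum.)

degen


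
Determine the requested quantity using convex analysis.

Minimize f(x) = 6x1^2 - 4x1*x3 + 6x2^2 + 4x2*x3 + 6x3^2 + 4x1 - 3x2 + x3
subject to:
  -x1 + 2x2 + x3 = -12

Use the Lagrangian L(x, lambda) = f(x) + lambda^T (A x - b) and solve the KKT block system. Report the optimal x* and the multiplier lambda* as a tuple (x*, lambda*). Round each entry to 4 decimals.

Form the Lagrangian:
  L(x, lambda) = (1/2) x^T Q x + c^T x + lambda^T (A x - b)
Stationarity (grad_x L = 0): Q x + c + A^T lambda = 0.
Primal feasibility: A x = b.

This gives the KKT block system:
  [ Q   A^T ] [ x     ]   [-c ]
  [ A    0  ] [ lambda ] = [ b ]

Solving the linear system:
  x*      = (2.1143, -4.7643, -0.3571)
  lambda* = (30.8)
  f(x*)   = 195.9964

x* = (2.1143, -4.7643, -0.3571), lambda* = (30.8)


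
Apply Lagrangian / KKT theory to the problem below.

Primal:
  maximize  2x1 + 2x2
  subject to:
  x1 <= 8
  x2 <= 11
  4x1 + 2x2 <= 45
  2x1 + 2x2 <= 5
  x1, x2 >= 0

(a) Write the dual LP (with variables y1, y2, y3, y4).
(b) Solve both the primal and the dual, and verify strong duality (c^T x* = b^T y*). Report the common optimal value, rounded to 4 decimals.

The standard primal-dual pair for 'max c^T x s.t. A x <= b, x >= 0' is:
  Dual:  min b^T y  s.t.  A^T y >= c,  y >= 0.

So the dual LP is:
  minimize  8y1 + 11y2 + 45y3 + 5y4
  subject to:
    y1 + 4y3 + 2y4 >= 2
    y2 + 2y3 + 2y4 >= 2
    y1, y2, y3, y4 >= 0

Solving the primal: x* = (2.5, 0).
  primal value c^T x* = 5.
Solving the dual: y* = (0, 0, 0, 1).
  dual value b^T y* = 5.
Strong duality: c^T x* = b^T y*. Confirmed.

5


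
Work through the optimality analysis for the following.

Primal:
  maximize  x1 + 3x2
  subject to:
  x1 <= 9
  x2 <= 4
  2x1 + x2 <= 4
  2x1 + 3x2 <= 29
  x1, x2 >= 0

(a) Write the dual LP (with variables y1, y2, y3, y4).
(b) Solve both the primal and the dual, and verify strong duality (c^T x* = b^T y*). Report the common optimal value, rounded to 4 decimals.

The standard primal-dual pair for 'max c^T x s.t. A x <= b, x >= 0' is:
  Dual:  min b^T y  s.t.  A^T y >= c,  y >= 0.

So the dual LP is:
  minimize  9y1 + 4y2 + 4y3 + 29y4
  subject to:
    y1 + 2y3 + 2y4 >= 1
    y2 + y3 + 3y4 >= 3
    y1, y2, y3, y4 >= 0

Solving the primal: x* = (0, 4).
  primal value c^T x* = 12.
Solving the dual: y* = (0, 2.5, 0.5, 0).
  dual value b^T y* = 12.
Strong duality: c^T x* = b^T y*. Confirmed.

12


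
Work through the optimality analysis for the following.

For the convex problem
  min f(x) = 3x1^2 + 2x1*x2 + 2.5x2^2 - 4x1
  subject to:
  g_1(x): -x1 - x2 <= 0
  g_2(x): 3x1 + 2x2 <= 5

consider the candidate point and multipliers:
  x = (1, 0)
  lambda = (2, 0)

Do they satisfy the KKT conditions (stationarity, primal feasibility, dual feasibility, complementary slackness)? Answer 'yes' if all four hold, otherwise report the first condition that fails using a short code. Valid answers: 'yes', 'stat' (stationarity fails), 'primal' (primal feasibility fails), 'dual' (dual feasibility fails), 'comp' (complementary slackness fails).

Gradient of f: grad f(x) = Q x + c = (2, 2)
Constraint values g_i(x) = a_i^T x - b_i:
  g_1((1, 0)) = -1
  g_2((1, 0)) = -2
Stationarity residual: grad f(x) + sum_i lambda_i a_i = (0, 0)
  -> stationarity OK
Primal feasibility (all g_i <= 0): OK
Dual feasibility (all lambda_i >= 0): OK
Complementary slackness (lambda_i * g_i(x) = 0 for all i): FAILS

Verdict: the first failing condition is complementary_slackness -> comp.

comp


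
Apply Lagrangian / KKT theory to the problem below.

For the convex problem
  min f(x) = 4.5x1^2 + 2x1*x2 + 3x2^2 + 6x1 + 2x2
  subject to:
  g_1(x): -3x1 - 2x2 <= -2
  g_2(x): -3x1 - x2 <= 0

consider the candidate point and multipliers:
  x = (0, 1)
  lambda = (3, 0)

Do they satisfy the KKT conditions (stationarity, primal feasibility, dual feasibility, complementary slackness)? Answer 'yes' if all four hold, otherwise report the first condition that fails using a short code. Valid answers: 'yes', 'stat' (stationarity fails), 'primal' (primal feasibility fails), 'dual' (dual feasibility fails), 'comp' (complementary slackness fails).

Gradient of f: grad f(x) = Q x + c = (8, 8)
Constraint values g_i(x) = a_i^T x - b_i:
  g_1((0, 1)) = 0
  g_2((0, 1)) = -1
Stationarity residual: grad f(x) + sum_i lambda_i a_i = (-1, 2)
  -> stationarity FAILS
Primal feasibility (all g_i <= 0): OK
Dual feasibility (all lambda_i >= 0): OK
Complementary slackness (lambda_i * g_i(x) = 0 for all i): OK

Verdict: the first failing condition is stationarity -> stat.

stat


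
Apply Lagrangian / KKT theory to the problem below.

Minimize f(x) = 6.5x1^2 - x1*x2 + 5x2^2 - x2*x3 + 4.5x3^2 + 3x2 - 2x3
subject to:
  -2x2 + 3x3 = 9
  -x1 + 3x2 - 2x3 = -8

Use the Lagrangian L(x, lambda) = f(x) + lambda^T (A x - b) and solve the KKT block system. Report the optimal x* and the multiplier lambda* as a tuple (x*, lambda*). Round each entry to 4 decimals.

Form the Lagrangian:
  L(x, lambda) = (1/2) x^T Q x + c^T x + lambda^T (A x - b)
Stationarity (grad_x L = 0): Q x + c + A^T lambda = 0.
Primal feasibility: A x = b.

This gives the KKT block system:
  [ Q   A^T ] [ x     ]   [-c ]
  [ A    0  ] [ lambda ] = [ b ]

Solving the linear system:
  x*      = (-0.1271, -1.2763, 2.1491)
  lambda* = (-6.4572, -0.3765)
  f(x*)   = 23.4878

x* = (-0.1271, -1.2763, 2.1491), lambda* = (-6.4572, -0.3765)


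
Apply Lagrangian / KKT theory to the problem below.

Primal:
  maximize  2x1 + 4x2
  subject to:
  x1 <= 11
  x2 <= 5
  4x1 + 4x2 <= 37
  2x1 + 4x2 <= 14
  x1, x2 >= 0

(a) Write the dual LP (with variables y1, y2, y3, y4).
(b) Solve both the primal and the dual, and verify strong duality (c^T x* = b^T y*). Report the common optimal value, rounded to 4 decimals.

The standard primal-dual pair for 'max c^T x s.t. A x <= b, x >= 0' is:
  Dual:  min b^T y  s.t.  A^T y >= c,  y >= 0.

So the dual LP is:
  minimize  11y1 + 5y2 + 37y3 + 14y4
  subject to:
    y1 + 4y3 + 2y4 >= 2
    y2 + 4y3 + 4y4 >= 4
    y1, y2, y3, y4 >= 0

Solving the primal: x* = (7, 0).
  primal value c^T x* = 14.
Solving the dual: y* = (0, 0, 0, 1).
  dual value b^T y* = 14.
Strong duality: c^T x* = b^T y*. Confirmed.

14


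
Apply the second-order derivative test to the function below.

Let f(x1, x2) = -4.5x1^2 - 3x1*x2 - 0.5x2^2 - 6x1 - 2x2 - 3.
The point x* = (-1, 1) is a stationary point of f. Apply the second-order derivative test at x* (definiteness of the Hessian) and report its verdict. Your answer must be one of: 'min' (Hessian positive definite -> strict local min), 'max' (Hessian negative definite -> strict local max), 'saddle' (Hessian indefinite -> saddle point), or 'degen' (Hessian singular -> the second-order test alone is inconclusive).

Compute the Hessian H = grad^2 f:
  H = [[-9, -3], [-3, -1]]
Verify stationarity: grad f(x*) = H x* + g = (0, 0).
Eigenvalues of H: -10, 0.
H has a zero eigenvalue (singular; negative semidefinite but not definite), so H is neither positive definite, negative definite, nor indefinite. The second-order test alone is inconclusive -> degen.
(Indeed, f is constant along the null direction of H through x*, so x* is not a strict local extremum.)

degen


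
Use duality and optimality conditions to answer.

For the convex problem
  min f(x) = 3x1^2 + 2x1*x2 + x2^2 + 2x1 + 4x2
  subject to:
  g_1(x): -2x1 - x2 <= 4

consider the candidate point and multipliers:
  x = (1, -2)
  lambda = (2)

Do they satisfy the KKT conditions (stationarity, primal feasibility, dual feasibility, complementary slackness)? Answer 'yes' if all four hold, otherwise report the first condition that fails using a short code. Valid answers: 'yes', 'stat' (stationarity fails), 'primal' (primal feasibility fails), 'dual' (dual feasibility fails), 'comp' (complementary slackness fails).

Gradient of f: grad f(x) = Q x + c = (4, 2)
Constraint values g_i(x) = a_i^T x - b_i:
  g_1((1, -2)) = -4
Stationarity residual: grad f(x) + sum_i lambda_i a_i = (0, 0)
  -> stationarity OK
Primal feasibility (all g_i <= 0): OK
Dual feasibility (all lambda_i >= 0): OK
Complementary slackness (lambda_i * g_i(x) = 0 for all i): FAILS

Verdict: the first failing condition is complementary_slackness -> comp.

comp


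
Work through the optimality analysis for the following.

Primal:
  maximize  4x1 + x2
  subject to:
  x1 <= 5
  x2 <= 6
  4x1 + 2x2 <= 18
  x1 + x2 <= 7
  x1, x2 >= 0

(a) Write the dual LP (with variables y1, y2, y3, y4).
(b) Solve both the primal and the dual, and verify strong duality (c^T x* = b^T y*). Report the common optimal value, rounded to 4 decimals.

The standard primal-dual pair for 'max c^T x s.t. A x <= b, x >= 0' is:
  Dual:  min b^T y  s.t.  A^T y >= c,  y >= 0.

So the dual LP is:
  minimize  5y1 + 6y2 + 18y3 + 7y4
  subject to:
    y1 + 4y3 + y4 >= 4
    y2 + 2y3 + y4 >= 1
    y1, y2, y3, y4 >= 0

Solving the primal: x* = (4.5, 0).
  primal value c^T x* = 18.
Solving the dual: y* = (0, 0, 1, 0).
  dual value b^T y* = 18.
Strong duality: c^T x* = b^T y*. Confirmed.

18


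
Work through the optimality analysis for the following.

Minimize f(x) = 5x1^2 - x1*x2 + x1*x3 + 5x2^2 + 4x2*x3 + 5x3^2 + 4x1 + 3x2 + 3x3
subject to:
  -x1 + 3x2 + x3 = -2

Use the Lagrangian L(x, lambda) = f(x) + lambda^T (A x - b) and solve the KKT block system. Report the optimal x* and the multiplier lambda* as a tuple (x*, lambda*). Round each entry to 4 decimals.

Form the Lagrangian:
  L(x, lambda) = (1/2) x^T Q x + c^T x + lambda^T (A x - b)
Stationarity (grad_x L = 0): Q x + c + A^T lambda = 0.
Primal feasibility: A x = b.

This gives the KKT block system:
  [ Q   A^T ] [ x     ]   [-c ]
  [ A    0  ] [ lambda ] = [ b ]

Solving the linear system:
  x*      = (-0.3109, -0.728, -0.1269)
  lambda* = (1.4922)
  f(x*)   = -0.4119

x* = (-0.3109, -0.728, -0.1269), lambda* = (1.4922)


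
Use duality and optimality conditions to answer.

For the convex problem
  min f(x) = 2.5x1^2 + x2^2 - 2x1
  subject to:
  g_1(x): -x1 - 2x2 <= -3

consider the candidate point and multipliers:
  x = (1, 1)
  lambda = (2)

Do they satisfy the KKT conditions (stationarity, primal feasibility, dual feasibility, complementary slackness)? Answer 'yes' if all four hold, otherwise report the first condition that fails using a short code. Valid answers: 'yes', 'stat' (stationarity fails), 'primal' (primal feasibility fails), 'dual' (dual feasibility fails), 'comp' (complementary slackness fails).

Gradient of f: grad f(x) = Q x + c = (3, 2)
Constraint values g_i(x) = a_i^T x - b_i:
  g_1((1, 1)) = 0
Stationarity residual: grad f(x) + sum_i lambda_i a_i = (1, -2)
  -> stationarity FAILS
Primal feasibility (all g_i <= 0): OK
Dual feasibility (all lambda_i >= 0): OK
Complementary slackness (lambda_i * g_i(x) = 0 for all i): OK

Verdict: the first failing condition is stationarity -> stat.

stat


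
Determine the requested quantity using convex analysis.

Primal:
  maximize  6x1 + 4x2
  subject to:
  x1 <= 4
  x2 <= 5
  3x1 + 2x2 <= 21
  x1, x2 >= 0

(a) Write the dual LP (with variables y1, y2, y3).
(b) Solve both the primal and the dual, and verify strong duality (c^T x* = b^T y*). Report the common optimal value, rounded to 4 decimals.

The standard primal-dual pair for 'max c^T x s.t. A x <= b, x >= 0' is:
  Dual:  min b^T y  s.t.  A^T y >= c,  y >= 0.

So the dual LP is:
  minimize  4y1 + 5y2 + 21y3
  subject to:
    y1 + 3y3 >= 6
    y2 + 2y3 >= 4
    y1, y2, y3 >= 0

Solving the primal: x* = (3.6667, 5).
  primal value c^T x* = 42.
Solving the dual: y* = (0, 0, 2).
  dual value b^T y* = 42.
Strong duality: c^T x* = b^T y*. Confirmed.

42


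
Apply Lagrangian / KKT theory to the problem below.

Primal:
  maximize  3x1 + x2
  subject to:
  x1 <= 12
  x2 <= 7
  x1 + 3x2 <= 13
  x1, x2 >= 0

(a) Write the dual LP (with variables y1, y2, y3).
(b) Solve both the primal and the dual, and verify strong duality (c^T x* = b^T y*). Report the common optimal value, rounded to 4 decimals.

The standard primal-dual pair for 'max c^T x s.t. A x <= b, x >= 0' is:
  Dual:  min b^T y  s.t.  A^T y >= c,  y >= 0.

So the dual LP is:
  minimize  12y1 + 7y2 + 13y3
  subject to:
    y1 + y3 >= 3
    y2 + 3y3 >= 1
    y1, y2, y3 >= 0

Solving the primal: x* = (12, 0.3333).
  primal value c^T x* = 36.3333.
Solving the dual: y* = (2.6667, 0, 0.3333).
  dual value b^T y* = 36.3333.
Strong duality: c^T x* = b^T y*. Confirmed.

36.3333


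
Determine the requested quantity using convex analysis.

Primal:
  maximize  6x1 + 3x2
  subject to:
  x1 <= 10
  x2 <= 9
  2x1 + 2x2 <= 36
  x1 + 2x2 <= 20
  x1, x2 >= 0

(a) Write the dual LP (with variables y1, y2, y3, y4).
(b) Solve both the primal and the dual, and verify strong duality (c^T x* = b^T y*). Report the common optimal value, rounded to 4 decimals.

The standard primal-dual pair for 'max c^T x s.t. A x <= b, x >= 0' is:
  Dual:  min b^T y  s.t.  A^T y >= c,  y >= 0.

So the dual LP is:
  minimize  10y1 + 9y2 + 36y3 + 20y4
  subject to:
    y1 + 2y3 + y4 >= 6
    y2 + 2y3 + 2y4 >= 3
    y1, y2, y3, y4 >= 0

Solving the primal: x* = (10, 5).
  primal value c^T x* = 75.
Solving the dual: y* = (4.5, 0, 0, 1.5).
  dual value b^T y* = 75.
Strong duality: c^T x* = b^T y*. Confirmed.

75


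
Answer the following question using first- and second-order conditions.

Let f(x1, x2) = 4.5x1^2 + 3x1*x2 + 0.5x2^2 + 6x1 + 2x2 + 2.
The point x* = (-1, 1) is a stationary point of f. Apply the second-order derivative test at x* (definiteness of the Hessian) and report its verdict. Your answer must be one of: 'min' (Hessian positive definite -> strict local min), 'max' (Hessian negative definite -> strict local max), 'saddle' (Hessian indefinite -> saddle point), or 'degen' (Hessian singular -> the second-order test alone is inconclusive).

Compute the Hessian H = grad^2 f:
  H = [[9, 3], [3, 1]]
Verify stationarity: grad f(x*) = H x* + g = (0, 0).
Eigenvalues of H: 0, 10.
H has a zero eigenvalue (singular; positive semidefinite but not definite), so H is neither positive definite, negative definite, nor indefinite. The second-order test alone is inconclusive -> degen.
(Indeed, f is constant along the null direction of H through x*, so x* is not a strict local extremum.)

degen


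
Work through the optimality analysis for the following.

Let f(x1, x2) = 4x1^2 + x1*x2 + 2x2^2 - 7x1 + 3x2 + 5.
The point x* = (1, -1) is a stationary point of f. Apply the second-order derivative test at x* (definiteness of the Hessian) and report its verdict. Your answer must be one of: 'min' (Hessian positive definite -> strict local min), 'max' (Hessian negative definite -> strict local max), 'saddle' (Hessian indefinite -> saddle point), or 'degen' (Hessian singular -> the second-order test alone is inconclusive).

Compute the Hessian H = grad^2 f:
  H = [[8, 1], [1, 4]]
Verify stationarity: grad f(x*) = H x* + g = (0, 0).
Eigenvalues of H: 3.7639, 8.2361.
Both eigenvalues > 0, so H is positive definite -> x* is a strict local min.

min


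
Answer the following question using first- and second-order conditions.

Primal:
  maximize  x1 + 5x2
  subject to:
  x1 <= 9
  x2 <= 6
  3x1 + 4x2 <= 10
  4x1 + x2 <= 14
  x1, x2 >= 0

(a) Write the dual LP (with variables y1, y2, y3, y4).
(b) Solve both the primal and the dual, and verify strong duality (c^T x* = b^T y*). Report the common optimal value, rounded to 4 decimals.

The standard primal-dual pair for 'max c^T x s.t. A x <= b, x >= 0' is:
  Dual:  min b^T y  s.t.  A^T y >= c,  y >= 0.

So the dual LP is:
  minimize  9y1 + 6y2 + 10y3 + 14y4
  subject to:
    y1 + 3y3 + 4y4 >= 1
    y2 + 4y3 + y4 >= 5
    y1, y2, y3, y4 >= 0

Solving the primal: x* = (0, 2.5).
  primal value c^T x* = 12.5.
Solving the dual: y* = (0, 0, 1.25, 0).
  dual value b^T y* = 12.5.
Strong duality: c^T x* = b^T y*. Confirmed.

12.5


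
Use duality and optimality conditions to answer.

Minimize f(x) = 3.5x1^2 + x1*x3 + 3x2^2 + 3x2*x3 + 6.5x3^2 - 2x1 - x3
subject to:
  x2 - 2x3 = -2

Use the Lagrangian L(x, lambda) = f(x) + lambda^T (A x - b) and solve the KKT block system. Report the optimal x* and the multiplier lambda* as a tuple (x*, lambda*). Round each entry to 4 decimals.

Form the Lagrangian:
  L(x, lambda) = (1/2) x^T Q x + c^T x + lambda^T (A x - b)
Stationarity (grad_x L = 0): Q x + c + A^T lambda = 0.
Primal feasibility: A x = b.

This gives the KKT block system:
  [ Q   A^T ] [ x     ]   [-c ]
  [ A    0  ] [ lambda ] = [ b ]

Solving the linear system:
  x*      = (0.1959, -0.7427, 0.6287)
  lambda* = (2.5702)
  f(x*)   = 2.0599

x* = (0.1959, -0.7427, 0.6287), lambda* = (2.5702)


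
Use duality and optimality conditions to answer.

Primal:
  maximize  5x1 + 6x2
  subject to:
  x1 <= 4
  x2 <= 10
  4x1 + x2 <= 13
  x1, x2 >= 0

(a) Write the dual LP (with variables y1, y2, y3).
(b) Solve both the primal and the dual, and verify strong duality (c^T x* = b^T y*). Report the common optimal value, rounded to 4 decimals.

The standard primal-dual pair for 'max c^T x s.t. A x <= b, x >= 0' is:
  Dual:  min b^T y  s.t.  A^T y >= c,  y >= 0.

So the dual LP is:
  minimize  4y1 + 10y2 + 13y3
  subject to:
    y1 + 4y3 >= 5
    y2 + y3 >= 6
    y1, y2, y3 >= 0

Solving the primal: x* = (0.75, 10).
  primal value c^T x* = 63.75.
Solving the dual: y* = (0, 4.75, 1.25).
  dual value b^T y* = 63.75.
Strong duality: c^T x* = b^T y*. Confirmed.

63.75


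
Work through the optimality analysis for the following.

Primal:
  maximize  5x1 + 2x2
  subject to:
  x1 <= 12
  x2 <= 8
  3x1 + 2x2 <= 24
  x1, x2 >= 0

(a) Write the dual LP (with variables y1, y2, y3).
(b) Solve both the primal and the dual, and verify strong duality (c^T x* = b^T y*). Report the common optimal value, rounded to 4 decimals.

The standard primal-dual pair for 'max c^T x s.t. A x <= b, x >= 0' is:
  Dual:  min b^T y  s.t.  A^T y >= c,  y >= 0.

So the dual LP is:
  minimize  12y1 + 8y2 + 24y3
  subject to:
    y1 + 3y3 >= 5
    y2 + 2y3 >= 2
    y1, y2, y3 >= 0

Solving the primal: x* = (8, 0).
  primal value c^T x* = 40.
Solving the dual: y* = (0, 0, 1.6667).
  dual value b^T y* = 40.
Strong duality: c^T x* = b^T y*. Confirmed.

40


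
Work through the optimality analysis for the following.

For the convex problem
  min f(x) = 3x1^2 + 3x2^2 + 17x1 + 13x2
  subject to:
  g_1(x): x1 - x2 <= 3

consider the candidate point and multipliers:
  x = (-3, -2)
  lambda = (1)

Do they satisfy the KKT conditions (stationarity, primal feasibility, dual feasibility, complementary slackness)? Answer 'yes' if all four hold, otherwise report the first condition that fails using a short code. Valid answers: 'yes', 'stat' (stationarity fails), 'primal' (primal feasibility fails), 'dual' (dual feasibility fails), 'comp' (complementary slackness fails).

Gradient of f: grad f(x) = Q x + c = (-1, 1)
Constraint values g_i(x) = a_i^T x - b_i:
  g_1((-3, -2)) = -4
Stationarity residual: grad f(x) + sum_i lambda_i a_i = (0, 0)
  -> stationarity OK
Primal feasibility (all g_i <= 0): OK
Dual feasibility (all lambda_i >= 0): OK
Complementary slackness (lambda_i * g_i(x) = 0 for all i): FAILS

Verdict: the first failing condition is complementary_slackness -> comp.

comp


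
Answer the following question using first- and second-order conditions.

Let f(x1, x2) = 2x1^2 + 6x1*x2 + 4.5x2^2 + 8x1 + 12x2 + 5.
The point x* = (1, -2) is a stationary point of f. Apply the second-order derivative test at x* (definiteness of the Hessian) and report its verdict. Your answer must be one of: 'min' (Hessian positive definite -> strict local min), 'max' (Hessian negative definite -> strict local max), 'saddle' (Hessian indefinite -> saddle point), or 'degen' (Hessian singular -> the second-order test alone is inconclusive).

Compute the Hessian H = grad^2 f:
  H = [[4, 6], [6, 9]]
Verify stationarity: grad f(x*) = H x* + g = (0, 0).
Eigenvalues of H: 0, 13.
H has a zero eigenvalue (singular; positive semidefinite but not definite), so H is neither positive definite, negative definite, nor indefinite. The second-order test alone is inconclusive -> degen.
(Indeed, f is constant along the null direction of H through x*, so x* is not a strict local extremum.)

degen


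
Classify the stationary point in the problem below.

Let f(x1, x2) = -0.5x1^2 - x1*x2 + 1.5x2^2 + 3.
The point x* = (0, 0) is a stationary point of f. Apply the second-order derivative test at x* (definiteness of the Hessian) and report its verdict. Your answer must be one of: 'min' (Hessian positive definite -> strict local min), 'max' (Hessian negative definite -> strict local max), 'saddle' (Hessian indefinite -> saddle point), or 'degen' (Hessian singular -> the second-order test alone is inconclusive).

Compute the Hessian H = grad^2 f:
  H = [[-1, -1], [-1, 3]]
Verify stationarity: grad f(x*) = H x* + g = (0, 0).
Eigenvalues of H: -1.2361, 3.2361.
Eigenvalues have mixed signs, so H is indefinite -> x* is a saddle point.

saddle


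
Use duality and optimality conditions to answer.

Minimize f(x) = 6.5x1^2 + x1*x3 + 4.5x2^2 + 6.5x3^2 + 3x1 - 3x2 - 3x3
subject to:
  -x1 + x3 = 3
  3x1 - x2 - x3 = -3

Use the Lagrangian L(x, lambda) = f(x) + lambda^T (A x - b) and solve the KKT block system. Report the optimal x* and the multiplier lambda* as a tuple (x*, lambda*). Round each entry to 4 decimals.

Form the Lagrangian:
  L(x, lambda) = (1/2) x^T Q x + c^T x + lambda^T (A x - b)
Stationarity (grad_x L = 0): Q x + c + A^T lambda = 0.
Primal feasibility: A x = b.

This gives the KKT block system:
  [ Q   A^T ] [ x     ]   [-c ]
  [ A    0  ] [ lambda ] = [ b ]

Solving the linear system:
  x*      = (-0.5625, -1.125, 2.4375)
  lambda* = (-41.25, -13.125)
  f(x*)   = 39.375

x* = (-0.5625, -1.125, 2.4375), lambda* = (-41.25, -13.125)


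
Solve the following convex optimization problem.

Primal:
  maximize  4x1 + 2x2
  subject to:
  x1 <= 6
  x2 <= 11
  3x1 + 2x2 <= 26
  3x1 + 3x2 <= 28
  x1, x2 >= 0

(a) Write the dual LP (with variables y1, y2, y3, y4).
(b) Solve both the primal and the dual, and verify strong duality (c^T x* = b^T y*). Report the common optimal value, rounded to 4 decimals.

The standard primal-dual pair for 'max c^T x s.t. A x <= b, x >= 0' is:
  Dual:  min b^T y  s.t.  A^T y >= c,  y >= 0.

So the dual LP is:
  minimize  6y1 + 11y2 + 26y3 + 28y4
  subject to:
    y1 + 3y3 + 3y4 >= 4
    y2 + 2y3 + 3y4 >= 2
    y1, y2, y3, y4 >= 0

Solving the primal: x* = (6, 3.3333).
  primal value c^T x* = 30.6667.
Solving the dual: y* = (2, 0, 0, 0.6667).
  dual value b^T y* = 30.6667.
Strong duality: c^T x* = b^T y*. Confirmed.

30.6667


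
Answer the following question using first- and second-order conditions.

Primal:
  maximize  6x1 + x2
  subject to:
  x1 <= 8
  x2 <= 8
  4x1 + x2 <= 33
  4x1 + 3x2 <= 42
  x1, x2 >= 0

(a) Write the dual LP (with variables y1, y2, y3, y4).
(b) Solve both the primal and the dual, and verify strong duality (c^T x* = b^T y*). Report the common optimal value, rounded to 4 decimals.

The standard primal-dual pair for 'max c^T x s.t. A x <= b, x >= 0' is:
  Dual:  min b^T y  s.t.  A^T y >= c,  y >= 0.

So the dual LP is:
  minimize  8y1 + 8y2 + 33y3 + 42y4
  subject to:
    y1 + 4y3 + 4y4 >= 6
    y2 + y3 + 3y4 >= 1
    y1, y2, y3, y4 >= 0

Solving the primal: x* = (8, 1).
  primal value c^T x* = 49.
Solving the dual: y* = (2, 0, 1, 0).
  dual value b^T y* = 49.
Strong duality: c^T x* = b^T y*. Confirmed.

49


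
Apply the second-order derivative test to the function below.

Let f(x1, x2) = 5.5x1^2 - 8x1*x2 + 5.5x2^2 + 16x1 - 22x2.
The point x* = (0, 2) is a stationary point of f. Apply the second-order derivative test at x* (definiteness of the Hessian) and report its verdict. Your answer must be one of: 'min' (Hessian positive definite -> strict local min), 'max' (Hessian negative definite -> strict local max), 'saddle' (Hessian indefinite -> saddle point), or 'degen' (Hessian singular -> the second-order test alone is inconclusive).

Compute the Hessian H = grad^2 f:
  H = [[11, -8], [-8, 11]]
Verify stationarity: grad f(x*) = H x* + g = (0, 0).
Eigenvalues of H: 3, 19.
Both eigenvalues > 0, so H is positive definite -> x* is a strict local min.

min


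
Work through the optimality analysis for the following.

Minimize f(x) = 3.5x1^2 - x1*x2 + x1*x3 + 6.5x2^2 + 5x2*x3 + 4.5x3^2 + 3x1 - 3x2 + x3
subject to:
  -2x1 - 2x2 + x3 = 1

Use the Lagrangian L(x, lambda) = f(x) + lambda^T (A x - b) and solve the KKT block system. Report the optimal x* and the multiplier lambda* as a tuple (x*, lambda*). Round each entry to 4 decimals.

Form the Lagrangian:
  L(x, lambda) = (1/2) x^T Q x + c^T x + lambda^T (A x - b)
Stationarity (grad_x L = 0): Q x + c + A^T lambda = 0.
Primal feasibility: A x = b.

This gives the KKT block system:
  [ Q   A^T ] [ x     ]   [-c ]
  [ A    0  ] [ lambda ] = [ b ]

Solving the linear system:
  x*      = (-0.6015, 0.0909, -0.0213)
  lambda* = (-0.6615)
  f(x*)   = -0.7186

x* = (-0.6015, 0.0909, -0.0213), lambda* = (-0.6615)


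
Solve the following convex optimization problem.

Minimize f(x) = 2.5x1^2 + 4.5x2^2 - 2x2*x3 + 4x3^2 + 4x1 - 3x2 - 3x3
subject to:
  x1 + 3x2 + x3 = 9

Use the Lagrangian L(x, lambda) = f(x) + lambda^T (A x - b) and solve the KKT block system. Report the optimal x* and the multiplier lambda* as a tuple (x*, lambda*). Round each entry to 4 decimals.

Form the Lagrangian:
  L(x, lambda) = (1/2) x^T Q x + c^T x + lambda^T (A x - b)
Stationarity (grad_x L = 0): Q x + c + A^T lambda = 0.
Primal feasibility: A x = b.

This gives the KKT block system:
  [ Q   A^T ] [ x     ]   [-c ]
  [ A    0  ] [ lambda ] = [ b ]

Solving the linear system:
  x*      = (0.2195, 2.3902, 1.6098)
  lambda* = (-5.0976)
  f(x*)   = 17.378

x* = (0.2195, 2.3902, 1.6098), lambda* = (-5.0976)


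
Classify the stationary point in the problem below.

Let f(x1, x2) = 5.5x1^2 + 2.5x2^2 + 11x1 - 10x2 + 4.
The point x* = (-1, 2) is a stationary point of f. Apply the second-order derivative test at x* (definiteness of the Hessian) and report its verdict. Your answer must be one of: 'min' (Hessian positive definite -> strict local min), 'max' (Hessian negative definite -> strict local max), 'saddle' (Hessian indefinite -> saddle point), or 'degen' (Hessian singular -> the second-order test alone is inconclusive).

Compute the Hessian H = grad^2 f:
  H = [[11, 0], [0, 5]]
Verify stationarity: grad f(x*) = H x* + g = (0, 0).
Eigenvalues of H: 5, 11.
Both eigenvalues > 0, so H is positive definite -> x* is a strict local min.

min


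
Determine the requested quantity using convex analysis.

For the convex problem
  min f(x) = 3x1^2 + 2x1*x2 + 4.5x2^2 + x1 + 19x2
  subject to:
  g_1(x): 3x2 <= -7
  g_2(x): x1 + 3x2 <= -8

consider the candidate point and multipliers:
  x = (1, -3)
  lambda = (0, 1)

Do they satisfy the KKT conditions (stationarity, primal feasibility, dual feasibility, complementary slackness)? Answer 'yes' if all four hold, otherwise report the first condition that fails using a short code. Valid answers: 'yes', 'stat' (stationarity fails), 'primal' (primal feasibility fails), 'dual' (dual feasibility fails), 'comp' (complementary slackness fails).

Gradient of f: grad f(x) = Q x + c = (1, -6)
Constraint values g_i(x) = a_i^T x - b_i:
  g_1((1, -3)) = -2
  g_2((1, -3)) = 0
Stationarity residual: grad f(x) + sum_i lambda_i a_i = (2, -3)
  -> stationarity FAILS
Primal feasibility (all g_i <= 0): OK
Dual feasibility (all lambda_i >= 0): OK
Complementary slackness (lambda_i * g_i(x) = 0 for all i): OK

Verdict: the first failing condition is stationarity -> stat.

stat


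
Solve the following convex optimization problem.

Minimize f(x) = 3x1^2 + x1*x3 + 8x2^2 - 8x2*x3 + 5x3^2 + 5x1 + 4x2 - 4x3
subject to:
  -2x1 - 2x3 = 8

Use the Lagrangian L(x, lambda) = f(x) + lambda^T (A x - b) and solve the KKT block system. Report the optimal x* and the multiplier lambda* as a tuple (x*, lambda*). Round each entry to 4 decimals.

Form the Lagrangian:
  L(x, lambda) = (1/2) x^T Q x + c^T x + lambda^T (A x - b)
Stationarity (grad_x L = 0): Q x + c + A^T lambda = 0.
Primal feasibility: A x = b.

This gives the KKT block system:
  [ Q   A^T ] [ x     ]   [-c ]
  [ A    0  ] [ lambda ] = [ b ]

Solving the linear system:
  x*      = (-2.7, -0.9, -1.3)
  lambda* = (-6.25)
  f(x*)   = 19.05

x* = (-2.7, -0.9, -1.3), lambda* = (-6.25)


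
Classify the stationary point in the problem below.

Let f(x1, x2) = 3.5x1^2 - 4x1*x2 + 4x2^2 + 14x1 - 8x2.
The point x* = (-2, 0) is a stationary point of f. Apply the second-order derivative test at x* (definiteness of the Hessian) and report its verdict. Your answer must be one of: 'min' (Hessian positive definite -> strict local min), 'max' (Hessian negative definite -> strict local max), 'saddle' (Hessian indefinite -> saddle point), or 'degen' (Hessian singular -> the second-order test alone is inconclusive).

Compute the Hessian H = grad^2 f:
  H = [[7, -4], [-4, 8]]
Verify stationarity: grad f(x*) = H x* + g = (0, 0).
Eigenvalues of H: 3.4689, 11.5311.
Both eigenvalues > 0, so H is positive definite -> x* is a strict local min.

min


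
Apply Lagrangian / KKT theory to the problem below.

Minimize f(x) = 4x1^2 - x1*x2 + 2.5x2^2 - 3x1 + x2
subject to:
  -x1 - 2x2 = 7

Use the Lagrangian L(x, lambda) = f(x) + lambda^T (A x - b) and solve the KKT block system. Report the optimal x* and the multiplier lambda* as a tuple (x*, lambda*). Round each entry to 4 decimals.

Form the Lagrangian:
  L(x, lambda) = (1/2) x^T Q x + c^T x + lambda^T (A x - b)
Stationarity (grad_x L = 0): Q x + c + A^T lambda = 0.
Primal feasibility: A x = b.

This gives the KKT block system:
  [ Q   A^T ] [ x     ]   [-c ]
  [ A    0  ] [ lambda ] = [ b ]

Solving the linear system:
  x*      = (-0.8537, -3.0732)
  lambda* = (-6.7561)
  f(x*)   = 23.3902

x* = (-0.8537, -3.0732), lambda* = (-6.7561)


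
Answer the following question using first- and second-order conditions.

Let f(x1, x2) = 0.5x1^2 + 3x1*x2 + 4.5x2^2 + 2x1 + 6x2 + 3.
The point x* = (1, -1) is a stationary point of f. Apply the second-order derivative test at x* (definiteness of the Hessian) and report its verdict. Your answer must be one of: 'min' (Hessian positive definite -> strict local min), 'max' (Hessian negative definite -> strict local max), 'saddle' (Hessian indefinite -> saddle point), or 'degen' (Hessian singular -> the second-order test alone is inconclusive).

Compute the Hessian H = grad^2 f:
  H = [[1, 3], [3, 9]]
Verify stationarity: grad f(x*) = H x* + g = (0, 0).
Eigenvalues of H: 0, 10.
H has a zero eigenvalue (singular; positive semidefinite but not definite), so H is neither positive definite, negative definite, nor indefinite. The second-order test alone is inconclusive -> degen.
(Indeed, f is constant along the null direction of H through x*, so x* is not a strict local extremum.)

degen


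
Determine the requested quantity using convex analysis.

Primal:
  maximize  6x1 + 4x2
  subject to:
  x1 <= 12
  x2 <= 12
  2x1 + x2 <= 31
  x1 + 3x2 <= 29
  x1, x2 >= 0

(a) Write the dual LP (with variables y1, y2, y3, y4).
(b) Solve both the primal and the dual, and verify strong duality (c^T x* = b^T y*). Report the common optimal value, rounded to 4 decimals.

The standard primal-dual pair for 'max c^T x s.t. A x <= b, x >= 0' is:
  Dual:  min b^T y  s.t.  A^T y >= c,  y >= 0.

So the dual LP is:
  minimize  12y1 + 12y2 + 31y3 + 29y4
  subject to:
    y1 + 2y3 + y4 >= 6
    y2 + y3 + 3y4 >= 4
    y1, y2, y3, y4 >= 0

Solving the primal: x* = (12, 5.6667).
  primal value c^T x* = 94.6667.
Solving the dual: y* = (4.6667, 0, 0, 1.3333).
  dual value b^T y* = 94.6667.
Strong duality: c^T x* = b^T y*. Confirmed.

94.6667
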